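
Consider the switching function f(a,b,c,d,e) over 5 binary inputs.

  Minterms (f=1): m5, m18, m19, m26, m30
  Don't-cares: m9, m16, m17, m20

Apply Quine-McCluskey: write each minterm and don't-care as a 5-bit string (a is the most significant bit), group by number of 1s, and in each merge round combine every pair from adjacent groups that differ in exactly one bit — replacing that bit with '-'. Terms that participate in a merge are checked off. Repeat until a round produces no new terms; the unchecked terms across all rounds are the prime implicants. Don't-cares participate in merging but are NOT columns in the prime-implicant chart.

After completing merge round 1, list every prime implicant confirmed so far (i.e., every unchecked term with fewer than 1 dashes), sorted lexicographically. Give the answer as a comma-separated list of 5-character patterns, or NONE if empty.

[col 0] 00101, 01001, 10000*, 10001*, 10010*, 10011*, 10100*, 11010*, 11110*
[col 1] 1-010, 10-00, 100-0*, 100-1*, 1000-*, 1001-*, 11-10
[col 2] 100--
Prime implicants: 00101, 01001, 1-010, 10-00, 100--, 11-10

00101, 01001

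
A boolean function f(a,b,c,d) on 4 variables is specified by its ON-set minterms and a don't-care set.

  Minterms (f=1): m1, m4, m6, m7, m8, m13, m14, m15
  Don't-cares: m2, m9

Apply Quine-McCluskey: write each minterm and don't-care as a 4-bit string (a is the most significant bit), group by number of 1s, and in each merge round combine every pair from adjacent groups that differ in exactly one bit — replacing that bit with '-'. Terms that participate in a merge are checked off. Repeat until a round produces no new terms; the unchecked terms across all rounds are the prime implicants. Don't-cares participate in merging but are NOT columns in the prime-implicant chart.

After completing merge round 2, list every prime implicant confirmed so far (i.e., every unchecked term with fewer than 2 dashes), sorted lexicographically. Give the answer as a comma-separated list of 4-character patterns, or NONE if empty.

size-2^0 implicants → 0001(✓)  0010(✓)  0100(✓)  0110(✓)  0111(✓)  1000(✓)  1001(✓)  1101(✓)  1110(✓)  1111(✓)
size-2^1 implicants → -001  -110(✓)  -111(✓)  0-10  01-0  011-(✓)  1-01  100-  11-1  111-(✓)
size-2^2 implicants → -11-
Unchecked terms (primes): -001, -11-, 0-10, 01-0, 1-01, 100-, 11-1

-001, 0-10, 01-0, 1-01, 100-, 11-1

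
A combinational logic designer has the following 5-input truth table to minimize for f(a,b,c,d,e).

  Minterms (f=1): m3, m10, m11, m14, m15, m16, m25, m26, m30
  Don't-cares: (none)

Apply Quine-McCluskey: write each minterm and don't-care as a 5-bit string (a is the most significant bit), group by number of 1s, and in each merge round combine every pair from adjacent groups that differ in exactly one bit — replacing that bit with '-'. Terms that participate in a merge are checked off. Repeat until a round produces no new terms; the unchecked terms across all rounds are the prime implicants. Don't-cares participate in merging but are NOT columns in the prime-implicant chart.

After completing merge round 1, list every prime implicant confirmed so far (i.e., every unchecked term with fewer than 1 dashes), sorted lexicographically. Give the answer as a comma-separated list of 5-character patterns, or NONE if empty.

size-2^0 implicants → 00011(✓)  01010(✓)  01011(✓)  01110(✓)  01111(✓)  10000  11001  11010(✓)  11110(✓)
size-2^1 implicants → -1010(✓)  -1110(✓)  0-011  01-10(✓)  01-11(✓)  0101-(✓)  0111-(✓)  11-10(✓)
size-2^2 implicants → -1-10  01-1-
Unchecked terms (primes): -1-10, 0-011, 01-1-, 10000, 11001

10000, 11001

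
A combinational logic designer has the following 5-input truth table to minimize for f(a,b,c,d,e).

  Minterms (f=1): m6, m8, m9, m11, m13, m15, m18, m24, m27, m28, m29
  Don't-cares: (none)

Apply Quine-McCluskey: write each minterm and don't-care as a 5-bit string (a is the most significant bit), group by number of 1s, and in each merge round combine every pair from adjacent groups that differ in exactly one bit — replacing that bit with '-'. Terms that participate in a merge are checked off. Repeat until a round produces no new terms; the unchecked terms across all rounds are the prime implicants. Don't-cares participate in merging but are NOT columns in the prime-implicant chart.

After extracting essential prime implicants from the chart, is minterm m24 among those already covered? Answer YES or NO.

NO

Round 0: 00110 01000✓ 01001✓ 01011✓ 01101✓ 01111✓ 10010 11000✓ 11011✓ 11100✓ 11101✓
Round 1: -1000 -1011 -1101 01-01✓ 01-11✓ 010-1✓ 0100- 011-1✓ 11-00 1110-
Round 2: 01--1
PIs = {-1000, -1011, -1101, 00110, 01--1, 0100-, 10010, 11-00, 1110-}
Coverage chart:
  m6: 00110 ←essential
  m8: -1000,0100-
  m9: 01--1,0100-
  m11: -1011,01--1
  m13: -1101,01--1
  m15: 01--1 ←essential
  m18: 10010 ←essential
  m24: -1000,11-00
  m27: -1011 ←essential
  m28: 11-00,1110-
  m29: -1101,1110-
Essential: -1011, 00110, 01--1, 10010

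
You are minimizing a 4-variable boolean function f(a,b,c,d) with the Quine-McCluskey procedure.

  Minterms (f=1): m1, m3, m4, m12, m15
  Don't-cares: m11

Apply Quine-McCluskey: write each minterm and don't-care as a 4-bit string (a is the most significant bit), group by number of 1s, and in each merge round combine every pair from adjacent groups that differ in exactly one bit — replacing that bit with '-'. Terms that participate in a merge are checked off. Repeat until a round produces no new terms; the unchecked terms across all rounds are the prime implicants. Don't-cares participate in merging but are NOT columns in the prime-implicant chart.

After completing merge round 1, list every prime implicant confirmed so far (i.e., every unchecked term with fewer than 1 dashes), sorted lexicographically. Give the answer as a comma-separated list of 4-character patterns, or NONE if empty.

size-2^0 implicants → 0001(✓)  0011(✓)  0100(✓)  1011(✓)  1100(✓)  1111(✓)
size-2^1 implicants → -011  -100  00-1  1-11
Unchecked terms (primes): -011, -100, 00-1, 1-11

NONE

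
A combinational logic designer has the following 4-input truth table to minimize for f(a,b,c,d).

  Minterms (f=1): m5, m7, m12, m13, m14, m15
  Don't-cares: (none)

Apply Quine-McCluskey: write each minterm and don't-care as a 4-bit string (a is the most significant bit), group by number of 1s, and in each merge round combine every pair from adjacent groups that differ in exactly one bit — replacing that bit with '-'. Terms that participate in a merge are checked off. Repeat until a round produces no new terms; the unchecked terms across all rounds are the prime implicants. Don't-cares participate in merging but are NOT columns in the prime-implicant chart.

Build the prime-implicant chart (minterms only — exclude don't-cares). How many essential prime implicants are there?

[col 0] 0101*, 0111*, 1100*, 1101*, 1110*, 1111*
[col 1] -101*, -111*, 01-1*, 11-0*, 11-1*, 110-*, 111-*
[col 2] -1-1, 11--
Prime implicants: -1-1, 11--
PI chart (minterm → PIs covering it):
  5 | -1-1  (sole → essential)
  7 | -1-1  (sole → essential)
  12 | 11--  (sole → essential)
  13 | -1-1,11--
  14 | 11--  (sole → essential)
  15 | -1-1,11--
Essential prime implicants: -1-1, 11--

2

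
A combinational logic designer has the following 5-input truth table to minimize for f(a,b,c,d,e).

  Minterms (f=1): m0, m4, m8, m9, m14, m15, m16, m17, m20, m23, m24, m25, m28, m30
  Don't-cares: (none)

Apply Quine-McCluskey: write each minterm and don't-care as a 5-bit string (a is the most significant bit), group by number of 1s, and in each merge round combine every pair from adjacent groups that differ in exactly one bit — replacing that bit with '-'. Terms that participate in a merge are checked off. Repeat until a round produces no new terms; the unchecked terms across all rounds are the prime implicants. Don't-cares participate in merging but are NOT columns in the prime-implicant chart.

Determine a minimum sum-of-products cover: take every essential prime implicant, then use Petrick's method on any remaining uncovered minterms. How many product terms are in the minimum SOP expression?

6

size-2^0 implicants → 00000(✓)  00100(✓)  01000(✓)  01001(✓)  01110(✓)  01111(✓)  10000(✓)  10001(✓)  10100(✓)  10111  11000(✓)  11001(✓)  11100(✓)  11110(✓)
size-2^1 implicants → -0000(✓)  -0100(✓)  -1000(✓)  -1001(✓)  -1110  0-000(✓)  00-00(✓)  0100-(✓)  0111-  1-000(✓)  1-001(✓)  1-100(✓)  10-00(✓)  1000-(✓)  11-00(✓)  1100-(✓)  111-0
size-2^2 implicants → --000  -0-00  -100-  1--00  1-00-
Unchecked terms (primes): --000, -0-00, -100-, -1110, 0111-, 1--00, 1-00-, 10111, 111-0
Minterm coverage:
  m0 ⊆ --000,-0-00
  m4 ⊆ -0-00 [E]
  m8 ⊆ --000,-100-
  m9 ⊆ -100- [E]
  m14 ⊆ -1110,0111-
  m15 ⊆ 0111- [E]
  m16 ⊆ --000,-0-00,1--00,1-00-
  m17 ⊆ 1-00- [E]
  m20 ⊆ -0-00,1--00
  m23 ⊆ 10111 [E]
  m24 ⊆ --000,-100-,1--00,1-00-
  m25 ⊆ -100-,1-00-
  m28 ⊆ 1--00,111-0
  m30 ⊆ -1110,111-0
E = {-0-00, -100-, 0111-, 1-00-, 10111}
Petrick residual → 111-0
Cover = b'd'e' + bc'd' + a'bcd + ac'd' + ab'cde + abce'  |cover|=6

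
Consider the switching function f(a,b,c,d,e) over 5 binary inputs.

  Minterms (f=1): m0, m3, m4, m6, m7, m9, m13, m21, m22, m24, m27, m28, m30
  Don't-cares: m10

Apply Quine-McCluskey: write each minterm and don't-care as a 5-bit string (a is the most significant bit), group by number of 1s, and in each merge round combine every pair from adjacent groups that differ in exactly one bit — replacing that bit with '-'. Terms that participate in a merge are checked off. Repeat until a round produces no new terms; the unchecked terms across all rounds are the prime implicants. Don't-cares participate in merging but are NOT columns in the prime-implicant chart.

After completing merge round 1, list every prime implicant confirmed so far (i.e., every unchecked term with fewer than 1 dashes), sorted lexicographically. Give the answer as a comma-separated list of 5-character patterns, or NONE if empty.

01010, 10101, 11011

size-2^0 implicants → 00000(✓)  00011(✓)  00100(✓)  00110(✓)  00111(✓)  01001(✓)  01010  01101(✓)  10101  10110(✓)  11000(✓)  11011  11100(✓)  11110(✓)
size-2^1 implicants → -0110  00-00  00-11  001-0  0011-  01-01  1-110  11-00  111-0
Unchecked terms (primes): -0110, 00-00, 00-11, 001-0, 0011-, 01-01, 01010, 1-110, 10101, 11-00, 11011, 111-0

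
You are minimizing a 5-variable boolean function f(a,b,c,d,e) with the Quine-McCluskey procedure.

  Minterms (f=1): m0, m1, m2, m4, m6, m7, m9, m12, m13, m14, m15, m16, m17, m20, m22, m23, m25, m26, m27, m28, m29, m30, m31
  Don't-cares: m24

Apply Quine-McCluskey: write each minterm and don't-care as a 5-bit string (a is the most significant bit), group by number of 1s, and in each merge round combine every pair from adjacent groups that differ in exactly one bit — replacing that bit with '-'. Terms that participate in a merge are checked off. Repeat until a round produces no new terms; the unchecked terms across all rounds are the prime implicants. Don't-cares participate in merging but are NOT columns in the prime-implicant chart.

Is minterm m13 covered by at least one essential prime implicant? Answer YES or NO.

[col 0] 00000*, 00001*, 00010*, 00100*, 00110*, 00111*, 01001*, 01100*, 01101*, 01110*, 01111*, 10000*, 10001*, 10100*, 10110*, 10111*, 11000*, 11001*, 11010*, 11011*, 11100*, 11101*, 11110*, 11111*
[col 1] -0000*, -0001*, -0100*, -0110*, -0111*, -1001*, -1100*, -1101*, -1110*, -1111*, 0-001*, 0-100*, 0-110*, 0-111*, 00-00*, 00-10*, 000-0*, 0000-*, 001-0*, 0011-*, 01-01*, 011-0*, 011-1*, 0110-*, 0111-*, 1-000*, 1-001*, 1-100*, 1-110*, 1-111*, 10-00*, 1000-*, 101-0*, 1011-*, 11-00*, 11-01*, 11-10*, 11-11*, 110-0*, 110-1*, 1100-*, 1101-*, 111-0*, 111-1*, 1110-*, 1111-*
[col 2] --001, --100*, --110*, --111*, -0-00, -000-, -01-0*, -011-*, -1-01, -11-0*, -11-1*, -110-*, -111-*, 0-1-0*, 0-11-*, 00--0, 011--*, 1--00, 1-00-, 1-1-0*, 1-11-*, 11--0*, 11--1*, 11-0-*, 11-1-*, 110--*, 111--*
[col 3] --1-0, --11-, -11--, 11---
Prime implicants: --001, --1-0, --11-, -0-00, -000-, -1-01, -11--, 00--0, 1--00, 1-00-, 11---
PI chart (minterm → PIs covering it):
  0 | -0-00,-000-,00--0
  1 | --001,-000-
  2 | 00--0  (sole → essential)
  4 | --1-0,-0-00,00--0
  6 | --1-0,--11-,00--0
  7 | --11-  (sole → essential)
  9 | --001,-1-01
  12 | --1-0,-11--
  13 | -1-01,-11--
  14 | --1-0,--11-,-11--
  15 | --11-,-11--
  16 | -0-00,-000-,1--00,1-00-
  17 | --001,-000-,1-00-
  20 | --1-0,-0-00,1--00
  22 | --1-0,--11-
  23 | --11-  (sole → essential)
  25 | --001,-1-01,1-00-,11---
  26 | 11---  (sole → essential)
  27 | 11---  (sole → essential)
  28 | --1-0,-11--,1--00,11---
  29 | -1-01,-11--,11---
  30 | --1-0,--11-,-11--,11---
  31 | --11-,-11--,11---
Essential prime implicants: --11-, 00--0, 11---

NO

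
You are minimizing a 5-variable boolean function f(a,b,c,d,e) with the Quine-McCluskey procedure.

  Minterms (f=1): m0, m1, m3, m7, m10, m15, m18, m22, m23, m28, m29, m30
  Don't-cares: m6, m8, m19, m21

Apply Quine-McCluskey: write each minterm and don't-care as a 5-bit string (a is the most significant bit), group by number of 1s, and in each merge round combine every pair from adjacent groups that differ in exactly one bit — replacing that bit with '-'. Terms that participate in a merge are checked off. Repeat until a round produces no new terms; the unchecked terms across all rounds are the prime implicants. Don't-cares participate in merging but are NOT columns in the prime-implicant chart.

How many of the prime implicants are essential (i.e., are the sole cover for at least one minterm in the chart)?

[col 0] 00000*, 00001*, 00011*, 00110*, 00111*, 01000*, 01010*, 01111*, 10010*, 10011*, 10101*, 10110*, 10111*, 11100*, 11101*, 11110*
[col 1] -0011*, -0110*, -0111*, 0-000, 0-111, 00-11*, 000-1, 0000-, 0011-*, 010-0, 1-101, 1-110, 10-10*, 10-11*, 1001-*, 101-1, 1011-*, 111-0, 1110-
[col 2] -0-11, -011-, 10-1-
Prime implicants: -0-11, -011-, 0-000, 0-111, 000-1, 0000-, 010-0, 1-101, 1-110, 10-1-, 101-1, 111-0, 1110-
PI chart (minterm → PIs covering it):
  0 | 0-000,0000-
  1 | 000-1,0000-
  3 | -0-11,000-1
  7 | -0-11,-011-,0-111
  10 | 010-0  (sole → essential)
  15 | 0-111  (sole → essential)
  18 | 10-1-  (sole → essential)
  22 | -011-,1-110,10-1-
  23 | -0-11,-011-,10-1-,101-1
  28 | 111-0,1110-
  29 | 1-101,1110-
  30 | 1-110,111-0
Essential prime implicants: 0-111, 010-0, 10-1-

3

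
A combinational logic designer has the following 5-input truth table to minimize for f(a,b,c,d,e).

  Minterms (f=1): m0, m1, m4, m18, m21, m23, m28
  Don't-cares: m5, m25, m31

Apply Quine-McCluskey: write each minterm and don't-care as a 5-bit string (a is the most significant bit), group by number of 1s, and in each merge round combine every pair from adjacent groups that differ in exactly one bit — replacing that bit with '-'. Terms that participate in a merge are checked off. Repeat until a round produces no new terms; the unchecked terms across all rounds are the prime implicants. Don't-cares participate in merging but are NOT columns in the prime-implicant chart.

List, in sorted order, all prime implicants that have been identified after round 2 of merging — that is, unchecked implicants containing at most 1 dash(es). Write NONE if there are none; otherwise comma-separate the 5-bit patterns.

size-2^0 implicants → 00000(✓)  00001(✓)  00100(✓)  00101(✓)  10010  10101(✓)  10111(✓)  11001  11100  11111(✓)
size-2^1 implicants → -0101  00-00(✓)  00-01(✓)  0000-(✓)  0010-(✓)  1-111  101-1
size-2^2 implicants → 00-0-
Unchecked terms (primes): -0101, 00-0-, 1-111, 10010, 101-1, 11001, 11100

-0101, 1-111, 10010, 101-1, 11001, 11100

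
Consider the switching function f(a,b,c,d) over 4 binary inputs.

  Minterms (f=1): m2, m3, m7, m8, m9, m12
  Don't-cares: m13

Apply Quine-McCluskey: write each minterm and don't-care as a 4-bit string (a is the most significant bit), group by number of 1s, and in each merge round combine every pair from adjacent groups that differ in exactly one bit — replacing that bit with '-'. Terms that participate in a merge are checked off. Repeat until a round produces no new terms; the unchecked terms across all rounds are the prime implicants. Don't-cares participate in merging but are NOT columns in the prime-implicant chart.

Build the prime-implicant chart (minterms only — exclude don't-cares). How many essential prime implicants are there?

3

Round 0: 0010✓ 0011✓ 0111✓ 1000✓ 1001✓ 1100✓ 1101✓
Round 1: 0-11 001- 1-00✓ 1-01✓ 100-✓ 110-✓
Round 2: 1-0-
PIs = {0-11, 001-, 1-0-}
Coverage chart:
  m2: 001- ←essential
  m3: 0-11,001-
  m7: 0-11 ←essential
  m8: 1-0- ←essential
  m9: 1-0- ←essential
  m12: 1-0- ←essential
Essential: 0-11, 001-, 1-0-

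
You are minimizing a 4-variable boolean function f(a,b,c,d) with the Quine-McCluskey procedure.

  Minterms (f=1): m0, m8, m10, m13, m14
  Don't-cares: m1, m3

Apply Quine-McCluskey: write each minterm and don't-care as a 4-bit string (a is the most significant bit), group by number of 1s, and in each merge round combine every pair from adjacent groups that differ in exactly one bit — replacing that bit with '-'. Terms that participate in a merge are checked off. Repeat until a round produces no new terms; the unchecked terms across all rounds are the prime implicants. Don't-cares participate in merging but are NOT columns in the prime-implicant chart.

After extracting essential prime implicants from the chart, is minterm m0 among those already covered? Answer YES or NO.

NO

Round 0: 0000✓ 0001✓ 0011✓ 1000✓ 1010✓ 1101 1110✓
Round 1: -000 00-1 000- 1-10 10-0
PIs = {-000, 00-1, 000-, 1-10, 10-0, 1101}
Coverage chart:
  m0: -000,000-
  m8: -000,10-0
  m10: 1-10,10-0
  m13: 1101 ←essential
  m14: 1-10 ←essential
Essential: 1-10, 1101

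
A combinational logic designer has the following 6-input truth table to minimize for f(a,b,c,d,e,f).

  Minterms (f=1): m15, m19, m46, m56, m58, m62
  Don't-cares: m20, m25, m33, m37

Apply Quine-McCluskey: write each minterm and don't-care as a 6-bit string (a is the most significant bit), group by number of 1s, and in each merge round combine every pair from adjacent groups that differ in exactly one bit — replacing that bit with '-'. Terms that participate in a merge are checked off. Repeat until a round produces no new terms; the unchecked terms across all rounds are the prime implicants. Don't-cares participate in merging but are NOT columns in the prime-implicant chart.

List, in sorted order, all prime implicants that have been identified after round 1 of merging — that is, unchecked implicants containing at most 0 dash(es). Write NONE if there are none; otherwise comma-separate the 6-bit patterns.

size-2^0 implicants → 001111  010011  010100  011001  100001(✓)  100101(✓)  101110(✓)  111000(✓)  111010(✓)  111110(✓)
size-2^1 implicants → 1-1110  100-01  111-10  1110-0
Unchecked terms (primes): 001111, 010011, 010100, 011001, 1-1110, 100-01, 111-10, 1110-0

001111, 010011, 010100, 011001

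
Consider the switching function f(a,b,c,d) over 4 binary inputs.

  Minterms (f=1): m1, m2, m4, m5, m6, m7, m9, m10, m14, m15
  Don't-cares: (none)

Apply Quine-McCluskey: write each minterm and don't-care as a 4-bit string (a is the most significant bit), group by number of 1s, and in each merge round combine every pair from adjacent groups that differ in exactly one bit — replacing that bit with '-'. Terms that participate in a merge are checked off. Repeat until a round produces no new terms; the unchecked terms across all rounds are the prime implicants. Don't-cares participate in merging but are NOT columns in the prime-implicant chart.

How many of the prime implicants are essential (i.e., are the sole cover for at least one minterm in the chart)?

4

[col 0] 0001*, 0010*, 0100*, 0101*, 0110*, 0111*, 1001*, 1010*, 1110*, 1111*
[col 1] -001, -010*, -110*, -111*, 0-01, 0-10*, 01-0*, 01-1*, 010-*, 011-*, 1-10*, 111-*
[col 2] --10, -11-, 01--
Prime implicants: --10, -001, -11-, 0-01, 01--
PI chart (minterm → PIs covering it):
  1 | -001,0-01
  2 | --10  (sole → essential)
  4 | 01--  (sole → essential)
  5 | 0-01,01--
  6 | --10,-11-,01--
  7 | -11-,01--
  9 | -001  (sole → essential)
  10 | --10  (sole → essential)
  14 | --10,-11-
  15 | -11-  (sole → essential)
Essential prime implicants: --10, -001, -11-, 01--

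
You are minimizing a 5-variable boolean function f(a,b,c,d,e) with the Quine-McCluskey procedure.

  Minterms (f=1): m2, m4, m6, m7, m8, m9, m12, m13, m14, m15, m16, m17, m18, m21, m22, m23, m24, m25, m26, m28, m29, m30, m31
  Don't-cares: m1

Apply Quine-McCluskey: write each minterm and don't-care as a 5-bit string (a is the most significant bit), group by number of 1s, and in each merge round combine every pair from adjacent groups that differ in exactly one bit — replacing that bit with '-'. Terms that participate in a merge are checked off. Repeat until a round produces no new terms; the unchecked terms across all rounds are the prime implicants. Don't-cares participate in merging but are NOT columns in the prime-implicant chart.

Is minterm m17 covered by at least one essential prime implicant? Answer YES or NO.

size-2^0 implicants → 00001(✓)  00010(✓)  00100(✓)  00110(✓)  00111(✓)  01000(✓)  01001(✓)  01100(✓)  01101(✓)  01110(✓)  01111(✓)  10000(✓)  10001(✓)  10010(✓)  10101(✓)  10110(✓)  10111(✓)  11000(✓)  11001(✓)  11010(✓)  11100(✓)  11101(✓)  11110(✓)  11111(✓)
size-2^1 implicants → -0001(✓)  -0010(✓)  -0110(✓)  -0111(✓)  -1000(✓)  -1001(✓)  -1100(✓)  -1101(✓)  -1110(✓)  -1111(✓)  0-001(✓)  0-100(✓)  0-110(✓)  0-111(✓)  00-10(✓)  001-0(✓)  0011-(✓)  01-00(✓)  01-01(✓)  0100-(✓)  011-0(✓)  011-1(✓)  0110-(✓)  0111-(✓)  1-000(✓)  1-001(✓)  1-010(✓)  1-101(✓)  1-110(✓)  1-111(✓)  10-01(✓)  10-10(✓)  100-0(✓)  1000-(✓)  101-1(✓)  1011-(✓)  11-00(✓)  11-01(✓)  11-10(✓)  110-0(✓)  1100-(✓)  111-0(✓)  111-1(✓)  1110-(✓)  1111-(✓)
size-2^2 implicants → --001  --110(✓)  --111(✓)  -0-10  -011-(✓)  -1-00(✓)  -1-01(✓)  -100-(✓)  -11-0(✓)  -11-1(✓)  -110-(✓)  -111-(✓)  0-1-0  0-11-(✓)  01-0-(✓)  011--(✓)  1--01  1--10  1-0-0  1-00-  1-1-1  1-11-(✓)  11--0  11-0-(✓)  111--(✓)
size-2^3 implicants → --11-  -1-0-  -11--
Unchecked terms (primes): --001, --11-, -0-10, -1-0-, -11--, 0-1-0, 1--01, 1--10, 1-0-0, 1-00-, 1-1-1, 11--0
Minterm coverage:
  m2 ⊆ -0-10 [E]
  m4 ⊆ 0-1-0 [E]
  m6 ⊆ --11-,-0-10,0-1-0
  m7 ⊆ --11- [E]
  m8 ⊆ -1-0- [E]
  m9 ⊆ --001,-1-0-
  m12 ⊆ -1-0-,-11--,0-1-0
  m13 ⊆ -1-0-,-11--
  m14 ⊆ --11-,-11--,0-1-0
  m15 ⊆ --11-,-11--
  m16 ⊆ 1-0-0,1-00-
  m17 ⊆ --001,1--01,1-00-
  m18 ⊆ -0-10,1--10,1-0-0
  m21 ⊆ 1--01,1-1-1
  m22 ⊆ --11-,-0-10,1--10
  m23 ⊆ --11-,1-1-1
  m24 ⊆ -1-0-,1-0-0,1-00-,11--0
  m25 ⊆ --001,-1-0-,1--01,1-00-
  m26 ⊆ 1--10,1-0-0,11--0
  m28 ⊆ -1-0-,-11--,11--0
  m29 ⊆ -1-0-,-11--,1--01,1-1-1
  m30 ⊆ --11-,-11--,1--10,11--0
  m31 ⊆ --11-,-11--,1-1-1
E = {--11-, -0-10, -1-0-, 0-1-0}

NO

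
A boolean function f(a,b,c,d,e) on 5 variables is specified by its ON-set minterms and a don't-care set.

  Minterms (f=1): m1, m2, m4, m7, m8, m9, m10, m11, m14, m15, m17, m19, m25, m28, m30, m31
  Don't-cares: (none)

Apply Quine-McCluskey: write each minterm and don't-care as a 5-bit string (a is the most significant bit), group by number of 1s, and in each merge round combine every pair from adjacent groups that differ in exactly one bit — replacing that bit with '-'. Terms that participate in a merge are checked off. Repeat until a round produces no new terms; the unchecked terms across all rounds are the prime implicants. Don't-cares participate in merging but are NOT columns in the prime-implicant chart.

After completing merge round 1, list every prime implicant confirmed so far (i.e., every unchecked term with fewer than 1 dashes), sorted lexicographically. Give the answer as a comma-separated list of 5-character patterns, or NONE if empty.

00100

[col 0] 00001*, 00010*, 00100, 00111*, 01000*, 01001*, 01010*, 01011*, 01110*, 01111*, 10001*, 10011*, 11001*, 11100*, 11110*, 11111*
[col 1] -0001*, -1001*, -1110*, -1111*, 0-001*, 0-010, 0-111, 01-10*, 01-11*, 010-0*, 010-1*, 0100-*, 0101-*, 0111-*, 1-001*, 100-1, 111-0, 1111-*
[col 2] --001, -111-, 01-1-, 010--
Prime implicants: --001, -111-, 0-010, 0-111, 00100, 01-1-, 010--, 100-1, 111-0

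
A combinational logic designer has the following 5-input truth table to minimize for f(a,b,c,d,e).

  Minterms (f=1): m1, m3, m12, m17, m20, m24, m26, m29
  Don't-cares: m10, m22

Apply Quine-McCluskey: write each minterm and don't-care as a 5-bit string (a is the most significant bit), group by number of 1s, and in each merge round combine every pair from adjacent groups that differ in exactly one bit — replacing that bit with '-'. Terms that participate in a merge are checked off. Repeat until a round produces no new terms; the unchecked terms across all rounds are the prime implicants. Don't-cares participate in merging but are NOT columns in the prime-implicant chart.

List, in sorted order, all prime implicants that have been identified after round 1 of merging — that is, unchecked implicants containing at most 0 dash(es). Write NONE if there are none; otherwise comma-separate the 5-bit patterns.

01100, 11101

Round 0: 00001✓ 00011✓ 01010✓ 01100 10001✓ 10100✓ 10110✓ 11000✓ 11010✓ 11101
Round 1: -0001 -1010 000-1 101-0 110-0
PIs = {-0001, -1010, 000-1, 01100, 101-0, 110-0, 11101}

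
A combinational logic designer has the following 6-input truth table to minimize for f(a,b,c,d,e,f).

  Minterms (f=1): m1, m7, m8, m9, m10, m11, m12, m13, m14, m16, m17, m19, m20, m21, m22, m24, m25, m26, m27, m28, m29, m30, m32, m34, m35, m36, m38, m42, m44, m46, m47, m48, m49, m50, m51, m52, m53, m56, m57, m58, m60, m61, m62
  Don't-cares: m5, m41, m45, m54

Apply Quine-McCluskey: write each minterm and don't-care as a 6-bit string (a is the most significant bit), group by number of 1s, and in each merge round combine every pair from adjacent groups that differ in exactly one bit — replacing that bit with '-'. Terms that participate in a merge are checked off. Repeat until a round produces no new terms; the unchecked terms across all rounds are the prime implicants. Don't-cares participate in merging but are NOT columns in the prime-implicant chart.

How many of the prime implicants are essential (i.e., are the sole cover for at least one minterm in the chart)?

Round 0: 000001✓ 000101✓ 000111✓ 001000✓ 001001✓ 001010✓ 001011✓ 001100✓ 001101✓ 001110✓ 010000✓ 010001✓ 010011✓ 010100✓ 010101✓ 010110✓ 011000✓ 011001✓ 011010✓ 011011✓ 011100✓ 011101✓ 011110✓ 100000✓ 100010✓ 100011✓ 100100✓ 100110✓ 101001✓ 101010✓ 101100✓ 101101✓ 101110✓ 101111✓ 110000✓ 110001✓ 110010✓ 110011✓ 110100✓ 110101✓ 110110✓ 111000✓ 111001✓ 111010✓ 111100✓ 111101✓ 111110✓
Round 1: -01001✓ -01010✓ -01100✓ -01101✓ -01110✓ -10000✓ -10001✓ -10011✓ -10100✓ -10101✓ -10110✓ -11000✓ -11001✓ -11010✓ -11100✓ -11101✓ -11110✓ 0-0001✓ 0-0101✓ 0-1000✓ 0-1001✓ 0-1010✓ 0-1011✓ 0-1100✓ 0-1101✓ 0-1110✓ 00-001✓ 00-101✓ 000-01✓ 0001-1 001-00✓ 001-01✓ 001-10✓ 0010-0✓ 0010-1✓ 00100-✓ 00101-✓ 0011-0✓ 00110-✓ 01-000✓ 01-001✓ 01-011✓ 01-100✓ 01-101✓ 01-110✓ 010-00✓ 010-01✓ 0100-1✓ 01000-✓ 0101-0✓ 01010-✓ 011-00✓ 011-01✓ 011-10✓ 0110-0✓ 0110-1✓ 01100-✓ 01101-✓ 0111-0✓ 01110-✓ 1-0000✓ 1-0010✓ 1-0011✓ 1-0100✓ 1-0110✓ 1-1001✓ 1-1010✓ 1-1100✓ 1-1101✓ 1-1110✓ 10-010✓ 10-100✓ 10-110✓ 100-00✓ 100-10✓ 1000-0✓ 10001-✓ 1001-0✓ 101-01✓ 101-10✓ 1011-0✓ 1011-1✓ 10110-✓ 10111-✓ 11-000✓ 11-001✓ 11-010✓ 11-100✓ 11-101✓ 11-110✓ 110-00✓ 110-01✓ 110-10✓ 1100-0✓ 1100-1✓ 11000-✓ 11001-✓ 1101-0✓ 11010-✓ 111-00✓ 111-01✓ 111-10✓ 1110-0✓ 11100-✓ 1111-0✓ 11110-✓
Round 2: --1001✓ --1010✓ --1100✓ --1101✓ --1110✓ -01-01✓ -01-10✓ -011-0✓ -0110-✓ -1-000✓ -1-001✓ -1-100✓ -1-101✓ -1-110✓ -10-00✓ -10-01✓ -100-1 -1000-✓ -101-0✓ -1010-✓ -11-00✓ -11-01✓ -11-10✓ -110-0✓ -1100-✓ -111-0✓ -1110-✓ 0--001✓ 0--101✓ 0-0-01✓ 0-1-00✓ 0-1-01✓ 0-1-10✓ 0-10-0✓ 0-10-1✓ 0-100-✓ 0-101-✓ 0-11-0✓ 0-110-✓ 00--01✓ 001--0✓ 001-0-✓ 0010--✓ 01--00✓ 01--01✓ 01-0-1 01-00-✓ 01-1-0✓ 01-10-✓ 010-0-✓ 011--0✓ 011-0-✓ 0110--✓ 1--010✓ 1--100✓ 1--110✓ 1-0-00✓ 1-0-10✓ 1-00-0✓ 1-001- 1-01-0✓ 1-1-01✓ 1-1-10✓ 1-11-0✓ 1-110-✓ 10--10✓ 10-1-0✓ 100--0✓ 1011-- 11--00✓ 11--01✓ 11--10✓ 11-0-0✓ 11-00-✓ 11-1-0✓ 11-10-✓ 110--0✓ 110-0-✓ 1100-- 111--0✓ 111-0-✓
Round 3: --1-01 --1-10 --11-0 --110- -1--00✓ -1--01✓ -1-00-✓ -1-1-0 -1-10-✓ -10-0-✓ -11--0 -11-0-✓ 0---01 0-1--0 0-1-0- 0-10-- 01--0-✓ 1---10 1--1-0 1-0--0 11---0 11--0-✓
Round 4: -1--0-
PIs = {--1-01, --1-10, --11-0, --110-, -1--0-, -1-1-0, -100-1, -11--0, 0---01, 0-1--0, 0-1-0-, 0-10--, 0001-1, 01-0-1, 1---10, 1--1-0, 1-0--0, 1-001-, 1011--, 11---0, 1100--}
Coverage chart:
  m1: 0---01 ←essential
  m7: 0001-1 ←essential
  m8: 0-1--0,0-1-0-,0-10--
  m9: --1-01,0---01,0-1-0-,0-10--
  m10: --1-10,0-1--0,0-10--
  m11: 0-10-- ←essential
  m12: --11-0,--110-,0-1--0,0-1-0-
  m13: --1-01,--110-,0---01,0-1-0-
  m14: --1-10,--11-0,0-1--0
  m16: -1--0- ←essential
  m17: -1--0-,-100-1,0---01,01-0-1
  m19: -100-1,01-0-1
  m20: -1--0-,-1-1-0
  m21: -1--0-,0---01
  m22: -1-1-0 ←essential
  m24: -1--0-,-11--0,0-1--0,0-1-0-,0-10--
  m25: --1-01,-1--0-,0---01,0-1-0-,0-10--,01-0-1
  m26: --1-10,-11--0,0-1--0,0-10--
  m27: 0-10--,01-0-1
  m28: --11-0,--110-,-1--0-,-1-1-0,-11--0,0-1--0,0-1-0-
  m29: --1-01,--110-,-1--0-,0---01,0-1-0-
  m30: --1-10,--11-0,-1-1-0,-11--0,0-1--0
  m32: 1-0--0 ←essential
  m34: 1---10,1-0--0,1-001-
  m35: 1-001- ←essential
  m36: 1--1-0,1-0--0
  m38: 1---10,1--1-0,1-0--0
  m42: --1-10,1---10
  m44: --11-0,--110-,1--1-0,1011--
  m46: --1-10,--11-0,1---10,1--1-0,1011--
  m47: 1011-- ←essential
  m48: -1--0-,1-0--0,11---0,1100--
  m49: -1--0-,-100-1,1100--
  m50: 1---10,1-0--0,1-001-,11---0,1100--
  m51: -100-1,1-001-,1100--
  m52: -1--0-,-1-1-0,1--1-0,1-0--0,11---0
  m53: -1--0- ←essential
  m56: -1--0-,-11--0,11---0
  m57: --1-01,-1--0-
  m58: --1-10,-11--0,1---10,11---0
  m60: --11-0,--110-,-1--0-,-1-1-0,-11--0,1--1-0,11---0
  m61: --1-01,--110-,-1--0-
  m62: --1-10,--11-0,-1-1-0,-11--0,1---10,1--1-0,11---0
Essential: -1--0-, -1-1-0, 0---01, 0-10--, 0001-1, 1-0--0, 1-001-, 1011--

8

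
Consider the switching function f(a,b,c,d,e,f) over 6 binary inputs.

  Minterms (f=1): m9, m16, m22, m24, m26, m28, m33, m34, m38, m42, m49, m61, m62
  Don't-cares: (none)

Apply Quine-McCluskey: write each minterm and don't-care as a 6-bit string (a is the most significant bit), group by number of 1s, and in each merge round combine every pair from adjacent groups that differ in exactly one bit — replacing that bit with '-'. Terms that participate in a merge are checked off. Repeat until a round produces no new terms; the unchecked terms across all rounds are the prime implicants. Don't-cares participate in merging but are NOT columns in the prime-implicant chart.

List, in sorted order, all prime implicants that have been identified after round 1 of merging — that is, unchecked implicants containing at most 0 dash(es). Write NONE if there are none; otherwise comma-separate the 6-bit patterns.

001001, 010110, 111101, 111110

[col 0] 001001, 010000*, 010110, 011000*, 011010*, 011100*, 100001*, 100010*, 100110*, 101010*, 110001*, 111101, 111110
[col 1] 01-000, 011-00, 0110-0, 1-0001, 10-010, 100-10
Prime implicants: 001001, 01-000, 010110, 011-00, 0110-0, 1-0001, 10-010, 100-10, 111101, 111110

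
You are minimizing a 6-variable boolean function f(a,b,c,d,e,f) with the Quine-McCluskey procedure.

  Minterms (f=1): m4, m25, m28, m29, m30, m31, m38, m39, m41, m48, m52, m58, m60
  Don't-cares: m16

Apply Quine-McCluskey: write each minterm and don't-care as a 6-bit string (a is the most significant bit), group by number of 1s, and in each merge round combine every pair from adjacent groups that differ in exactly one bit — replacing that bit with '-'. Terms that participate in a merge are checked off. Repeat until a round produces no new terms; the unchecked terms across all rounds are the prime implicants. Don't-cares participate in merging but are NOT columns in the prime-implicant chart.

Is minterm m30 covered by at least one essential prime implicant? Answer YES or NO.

YES

[col 0] 000100, 010000*, 011001*, 011100*, 011101*, 011110*, 011111*, 100110*, 100111*, 101001, 110000*, 110100*, 111010, 111100*
[col 1] -10000, -11100, 011-01, 0111-0*, 0111-1*, 01110-*, 01111-*, 10011-, 11-100, 110-00
[col 2] 0111--
Prime implicants: -10000, -11100, 000100, 011-01, 0111--, 10011-, 101001, 11-100, 110-00, 111010
PI chart (minterm → PIs covering it):
  4 | 000100  (sole → essential)
  25 | 011-01  (sole → essential)
  28 | -11100,0111--
  29 | 011-01,0111--
  30 | 0111--  (sole → essential)
  31 | 0111--  (sole → essential)
  38 | 10011-  (sole → essential)
  39 | 10011-  (sole → essential)
  41 | 101001  (sole → essential)
  48 | -10000,110-00
  52 | 11-100,110-00
  58 | 111010  (sole → essential)
  60 | -11100,11-100
Essential prime implicants: 000100, 011-01, 0111--, 10011-, 101001, 111010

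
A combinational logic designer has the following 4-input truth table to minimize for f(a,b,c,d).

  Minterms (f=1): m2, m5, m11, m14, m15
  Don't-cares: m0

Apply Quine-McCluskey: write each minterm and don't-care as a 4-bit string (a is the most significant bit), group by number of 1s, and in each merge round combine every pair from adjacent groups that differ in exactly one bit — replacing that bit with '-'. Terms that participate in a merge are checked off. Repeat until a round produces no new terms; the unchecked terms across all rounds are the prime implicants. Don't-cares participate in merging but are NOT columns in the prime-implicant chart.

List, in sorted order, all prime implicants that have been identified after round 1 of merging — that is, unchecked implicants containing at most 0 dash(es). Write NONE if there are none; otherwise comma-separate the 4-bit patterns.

0101

Round 0: 0000✓ 0010✓ 0101 1011✓ 1110✓ 1111✓
Round 1: 00-0 1-11 111-
PIs = {00-0, 0101, 1-11, 111-}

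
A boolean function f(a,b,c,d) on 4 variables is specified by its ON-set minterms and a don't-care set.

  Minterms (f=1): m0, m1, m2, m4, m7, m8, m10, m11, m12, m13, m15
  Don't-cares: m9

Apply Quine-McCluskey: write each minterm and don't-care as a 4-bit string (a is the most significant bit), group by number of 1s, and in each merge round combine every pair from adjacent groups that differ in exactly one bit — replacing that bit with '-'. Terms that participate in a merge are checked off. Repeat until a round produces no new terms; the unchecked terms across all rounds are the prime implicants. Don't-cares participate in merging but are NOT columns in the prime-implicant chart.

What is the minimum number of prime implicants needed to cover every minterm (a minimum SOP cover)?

5

Round 0: 0000✓ 0001✓ 0010✓ 0100✓ 0111✓ 1000✓ 1001✓ 1010✓ 1011✓ 1100✓ 1101✓ 1111✓
Round 1: -000✓ -001✓ -010✓ -100✓ -111 0-00✓ 00-0✓ 000-✓ 1-00✓ 1-01✓ 1-11✓ 10-0✓ 10-1✓ 100-✓ 101-✓ 11-1✓ 110-✓
Round 2: --00 -0-0 -00- 1--1 1-0- 10--
PIs = {--00, -0-0, -00-, -111, 1--1, 1-0-, 10--}
Coverage chart:
  m0: --00,-0-0,-00-
  m1: -00- ←essential
  m2: -0-0 ←essential
  m4: --00 ←essential
  m7: -111 ←essential
  m8: --00,-0-0,-00-,1-0-,10--
  m10: -0-0,10--
  m11: 1--1,10--
  m12: --00,1-0-
  m13: 1--1,1-0-
  m15: -111,1--1
Essential: --00, -0-0, -00-, -111
Petrick residual → 1--1
Min cover (5 terms): c'd' + b'd' + b'c' + bcd + ad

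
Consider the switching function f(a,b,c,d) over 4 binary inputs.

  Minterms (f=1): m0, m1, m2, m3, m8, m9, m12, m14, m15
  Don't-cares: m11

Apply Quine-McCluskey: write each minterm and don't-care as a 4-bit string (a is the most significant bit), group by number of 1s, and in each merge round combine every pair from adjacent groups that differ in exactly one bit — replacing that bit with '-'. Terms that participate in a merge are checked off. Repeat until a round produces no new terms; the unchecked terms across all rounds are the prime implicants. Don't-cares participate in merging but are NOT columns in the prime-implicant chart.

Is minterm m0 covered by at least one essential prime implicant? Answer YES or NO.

size-2^0 implicants → 0000(✓)  0001(✓)  0010(✓)  0011(✓)  1000(✓)  1001(✓)  1011(✓)  1100(✓)  1110(✓)  1111(✓)
size-2^1 implicants → -000(✓)  -001(✓)  -011(✓)  00-0(✓)  00-1(✓)  000-(✓)  001-(✓)  1-00  1-11  10-1(✓)  100-(✓)  11-0  111-
size-2^2 implicants → -0-1  -00-  00--
Unchecked terms (primes): -0-1, -00-, 00--, 1-00, 1-11, 11-0, 111-
Minterm coverage:
  m0 ⊆ -00-,00--
  m1 ⊆ -0-1,-00-,00--
  m2 ⊆ 00-- [E]
  m3 ⊆ -0-1,00--
  m8 ⊆ -00-,1-00
  m9 ⊆ -0-1,-00-
  m12 ⊆ 1-00,11-0
  m14 ⊆ 11-0,111-
  m15 ⊆ 1-11,111-
E = {00--}

YES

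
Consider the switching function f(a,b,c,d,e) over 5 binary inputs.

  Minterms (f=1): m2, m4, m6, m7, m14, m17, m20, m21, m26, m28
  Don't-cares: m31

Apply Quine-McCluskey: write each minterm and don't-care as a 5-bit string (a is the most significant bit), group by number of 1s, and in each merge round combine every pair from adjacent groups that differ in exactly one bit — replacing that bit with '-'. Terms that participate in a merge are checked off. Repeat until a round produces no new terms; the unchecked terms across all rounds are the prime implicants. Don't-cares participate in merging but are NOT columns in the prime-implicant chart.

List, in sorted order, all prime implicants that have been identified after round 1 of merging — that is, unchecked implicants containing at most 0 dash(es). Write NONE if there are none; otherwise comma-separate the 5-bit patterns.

11010, 11111

[col 0] 00010*, 00100*, 00110*, 00111*, 01110*, 10001*, 10100*, 10101*, 11010, 11100*, 11111
[col 1] -0100, 0-110, 00-10, 001-0, 0011-, 1-100, 10-01, 1010-
Prime implicants: -0100, 0-110, 00-10, 001-0, 0011-, 1-100, 10-01, 1010-, 11010, 11111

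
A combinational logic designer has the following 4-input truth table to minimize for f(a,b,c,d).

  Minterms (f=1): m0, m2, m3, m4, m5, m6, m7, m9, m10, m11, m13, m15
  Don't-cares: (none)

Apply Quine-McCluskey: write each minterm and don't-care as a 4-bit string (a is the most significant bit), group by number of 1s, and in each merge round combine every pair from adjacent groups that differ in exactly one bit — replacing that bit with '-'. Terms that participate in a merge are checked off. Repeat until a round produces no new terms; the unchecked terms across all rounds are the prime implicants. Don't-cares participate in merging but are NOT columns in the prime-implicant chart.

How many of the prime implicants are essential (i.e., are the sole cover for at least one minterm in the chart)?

3

size-2^0 implicants → 0000(✓)  0010(✓)  0011(✓)  0100(✓)  0101(✓)  0110(✓)  0111(✓)  1001(✓)  1010(✓)  1011(✓)  1101(✓)  1111(✓)
size-2^1 implicants → -010(✓)  -011(✓)  -101(✓)  -111(✓)  0-00(✓)  0-10(✓)  0-11(✓)  00-0(✓)  001-(✓)  01-0(✓)  01-1(✓)  010-(✓)  011-(✓)  1-01(✓)  1-11(✓)  10-1(✓)  101-(✓)  11-1(✓)
size-2^2 implicants → --11  -01-  -1-1  0--0  0-1-  01--  1--1
Unchecked terms (primes): --11, -01-, -1-1, 0--0, 0-1-, 01--, 1--1
Minterm coverage:
  m0 ⊆ 0--0 [E]
  m2 ⊆ -01-,0--0,0-1-
  m3 ⊆ --11,-01-,0-1-
  m4 ⊆ 0--0,01--
  m5 ⊆ -1-1,01--
  m6 ⊆ 0--0,0-1-,01--
  m7 ⊆ --11,-1-1,0-1-,01--
  m9 ⊆ 1--1 [E]
  m10 ⊆ -01- [E]
  m11 ⊆ --11,-01-,1--1
  m13 ⊆ -1-1,1--1
  m15 ⊆ --11,-1-1,1--1
E = {-01-, 0--0, 1--1}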